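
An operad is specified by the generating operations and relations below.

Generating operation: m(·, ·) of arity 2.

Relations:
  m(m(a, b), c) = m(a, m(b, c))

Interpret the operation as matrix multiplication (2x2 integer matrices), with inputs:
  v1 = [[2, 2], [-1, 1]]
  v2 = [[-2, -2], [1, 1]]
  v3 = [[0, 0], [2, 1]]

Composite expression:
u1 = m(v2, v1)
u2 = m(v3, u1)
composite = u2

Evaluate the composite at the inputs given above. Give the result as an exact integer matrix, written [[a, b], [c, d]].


[[0, 0], [-3, -9]]

m(v2, v1) = [[-2, -6], [1, 3]]
m(v3, m(v2, v1)) = [[0, 0], [-3, -9]]


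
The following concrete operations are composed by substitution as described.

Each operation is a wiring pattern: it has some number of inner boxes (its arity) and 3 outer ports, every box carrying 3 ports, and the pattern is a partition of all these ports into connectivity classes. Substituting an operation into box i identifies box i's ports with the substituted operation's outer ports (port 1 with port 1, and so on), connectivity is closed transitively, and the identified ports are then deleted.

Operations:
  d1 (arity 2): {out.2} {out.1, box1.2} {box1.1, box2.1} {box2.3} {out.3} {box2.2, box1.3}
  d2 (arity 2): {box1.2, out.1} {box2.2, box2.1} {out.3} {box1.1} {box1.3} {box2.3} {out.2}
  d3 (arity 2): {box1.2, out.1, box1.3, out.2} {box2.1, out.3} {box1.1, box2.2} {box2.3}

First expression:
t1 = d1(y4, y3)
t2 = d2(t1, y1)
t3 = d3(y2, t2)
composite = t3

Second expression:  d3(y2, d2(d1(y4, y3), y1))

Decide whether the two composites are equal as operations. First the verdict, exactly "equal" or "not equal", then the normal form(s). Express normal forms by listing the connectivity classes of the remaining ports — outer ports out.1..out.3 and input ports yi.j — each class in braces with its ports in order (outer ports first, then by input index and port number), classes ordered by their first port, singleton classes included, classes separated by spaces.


equal; both compose to {out.1, out.2, y2.2, y2.3} {out.3} {y1.1, y1.2} {y1.3} {y2.1} {y3.1, y4.1} {y3.2, y4.3} {y3.3} {y4.2}

The first expression, normalized: {out.1, out.2, y2.2, y2.3} {out.3} {y1.1, y1.2} {y1.3} {y2.1} {y3.1, y4.1} {y3.2, y4.3} {y3.3} {y4.2}
The second expression, normalized: {out.1, out.2, y2.2, y2.3} {out.3} {y1.1, y1.2} {y1.3} {y2.1} {y3.1, y4.1} {y3.2, y4.3} {y3.3} {y4.2}
Both agree, so they are equal.


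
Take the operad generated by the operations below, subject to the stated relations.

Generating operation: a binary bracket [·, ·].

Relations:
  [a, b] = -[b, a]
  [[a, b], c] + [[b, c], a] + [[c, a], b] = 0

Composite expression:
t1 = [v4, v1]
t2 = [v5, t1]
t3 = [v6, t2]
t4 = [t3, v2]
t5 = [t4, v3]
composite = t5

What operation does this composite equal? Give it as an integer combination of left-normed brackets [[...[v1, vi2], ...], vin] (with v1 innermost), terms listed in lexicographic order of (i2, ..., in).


-[[[[[v1, v4], v5], v6], v2], v3]

Skip Jacobi rewriting: expand, keep v1-initial words, read off terms.
Composite bracket: [[[v6, [v5, [v4, v1]]], v2], v3]
Full expansion: 32 signed words from ab - ba (2^5 = 32).
Keep just the words that open with v1:
  v1v4v5v6v2v3 appears with sign -1, giving the term -[[[[[v1, v4], v5], v6], v2], v3]


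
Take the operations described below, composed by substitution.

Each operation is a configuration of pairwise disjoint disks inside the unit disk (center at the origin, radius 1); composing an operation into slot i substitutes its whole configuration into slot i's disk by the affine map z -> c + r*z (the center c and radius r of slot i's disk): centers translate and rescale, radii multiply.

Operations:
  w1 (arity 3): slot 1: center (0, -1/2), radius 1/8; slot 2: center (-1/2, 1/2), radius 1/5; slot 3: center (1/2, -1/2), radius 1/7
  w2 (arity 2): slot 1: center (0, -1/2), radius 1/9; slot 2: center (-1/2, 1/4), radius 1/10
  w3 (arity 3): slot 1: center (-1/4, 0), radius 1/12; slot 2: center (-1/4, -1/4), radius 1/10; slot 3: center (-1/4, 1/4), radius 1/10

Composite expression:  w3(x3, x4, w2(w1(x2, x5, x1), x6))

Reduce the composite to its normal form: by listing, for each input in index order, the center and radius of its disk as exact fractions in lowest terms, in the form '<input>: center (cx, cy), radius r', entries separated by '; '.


x1: center (-11/45, 7/36), radius 1/630; x2: center (-1/4, 7/36), radius 1/720; x3: center (-1/4, 0), radius 1/12; x4: center (-1/4, -1/4), radius 1/10; x5: center (-23/90, 37/180), radius 1/450; x6: center (-3/10, 11/40), radius 1/100


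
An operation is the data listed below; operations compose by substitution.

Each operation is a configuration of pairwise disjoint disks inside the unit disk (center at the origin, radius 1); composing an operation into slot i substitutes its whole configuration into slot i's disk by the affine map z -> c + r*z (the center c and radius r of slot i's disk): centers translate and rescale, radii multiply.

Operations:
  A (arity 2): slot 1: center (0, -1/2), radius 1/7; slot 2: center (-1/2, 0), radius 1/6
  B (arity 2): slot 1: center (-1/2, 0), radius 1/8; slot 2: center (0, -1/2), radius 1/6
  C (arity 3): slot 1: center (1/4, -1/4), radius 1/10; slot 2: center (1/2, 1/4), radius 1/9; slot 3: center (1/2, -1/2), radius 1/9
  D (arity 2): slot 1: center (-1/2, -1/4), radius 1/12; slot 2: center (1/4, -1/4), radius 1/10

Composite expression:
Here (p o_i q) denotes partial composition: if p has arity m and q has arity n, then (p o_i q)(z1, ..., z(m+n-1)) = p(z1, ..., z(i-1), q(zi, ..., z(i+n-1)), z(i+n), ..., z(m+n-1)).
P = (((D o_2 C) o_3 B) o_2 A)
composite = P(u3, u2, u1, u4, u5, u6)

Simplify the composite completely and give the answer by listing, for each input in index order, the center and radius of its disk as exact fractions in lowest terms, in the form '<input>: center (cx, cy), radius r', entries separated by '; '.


u1: center (27/100, -11/40), radius 1/600; u2: center (11/40, -7/25), radius 1/700; u3: center (-1/2, -1/4), radius 1/12; u4: center (53/180, -9/40), radius 1/720; u5: center (3/10, -83/360), radius 1/540; u6: center (3/10, -3/10), radius 1/90

Below D, radii multiply path by path; the u-disk centers shift.
input u3: composing its 1 substitution step yields center (-1/2, -1/4), radius 1/12
input u2: composing its 3 substitution steps yields center (11/40, -7/25), radius 1/700
input u1: composing its 3 substitution steps yields center (27/100, -11/40), radius 1/600
input u4: composing its 3 substitution steps yields center (53/180, -9/40), radius 1/720
input u5: composing its 3 substitution steps yields center (3/10, -83/360), radius 1/540
input u6: composing its 2 substitution steps yields center (3/10, -3/10), radius 1/90


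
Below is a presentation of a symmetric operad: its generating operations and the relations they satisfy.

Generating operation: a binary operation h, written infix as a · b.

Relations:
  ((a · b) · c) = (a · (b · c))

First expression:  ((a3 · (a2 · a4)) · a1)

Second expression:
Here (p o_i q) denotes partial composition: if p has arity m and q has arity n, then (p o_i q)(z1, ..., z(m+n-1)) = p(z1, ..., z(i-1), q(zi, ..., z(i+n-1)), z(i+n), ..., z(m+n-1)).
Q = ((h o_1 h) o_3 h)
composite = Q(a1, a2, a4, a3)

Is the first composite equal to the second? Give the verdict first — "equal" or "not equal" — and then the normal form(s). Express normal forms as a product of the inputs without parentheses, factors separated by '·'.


Reducing the first expression gives a3 · a2 · a4 · a1
Reducing the second expression gives a1 · a2 · a4 · a3
Different reductions; not equal.

not equal; first: a3 · a2 · a4 · a1; second: a1 · a2 · a4 · a3


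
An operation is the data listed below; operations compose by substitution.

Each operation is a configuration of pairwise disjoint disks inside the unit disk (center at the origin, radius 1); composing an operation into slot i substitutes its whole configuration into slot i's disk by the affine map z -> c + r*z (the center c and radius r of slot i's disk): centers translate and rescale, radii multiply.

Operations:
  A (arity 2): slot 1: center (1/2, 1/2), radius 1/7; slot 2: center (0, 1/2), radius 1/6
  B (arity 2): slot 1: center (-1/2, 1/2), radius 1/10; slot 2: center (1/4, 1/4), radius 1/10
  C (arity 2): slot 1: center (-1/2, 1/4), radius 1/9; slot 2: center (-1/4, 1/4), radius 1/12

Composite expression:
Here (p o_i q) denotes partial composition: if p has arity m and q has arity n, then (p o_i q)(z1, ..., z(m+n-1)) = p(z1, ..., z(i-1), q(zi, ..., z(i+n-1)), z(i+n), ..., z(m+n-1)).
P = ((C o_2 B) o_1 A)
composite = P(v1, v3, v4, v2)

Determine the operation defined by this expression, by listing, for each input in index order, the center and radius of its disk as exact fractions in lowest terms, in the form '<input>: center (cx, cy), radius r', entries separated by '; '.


Below C, radii multiply path by path; the v-disk centers shift.
v1 passes through 2 substitutions, ending at center (-4/9, 11/36), radius 1/63
v3 passes through 2 substitutions, ending at center (-1/2, 11/36), radius 1/54
v4 passes through 2 substitutions, ending at center (-7/24, 7/24), radius 1/120
v2 passes through 2 substitutions, ending at center (-11/48, 13/48), radius 1/120

v1: center (-4/9, 11/36), radius 1/63; v2: center (-11/48, 13/48), radius 1/120; v3: center (-1/2, 11/36), radius 1/54; v4: center (-7/24, 7/24), radius 1/120


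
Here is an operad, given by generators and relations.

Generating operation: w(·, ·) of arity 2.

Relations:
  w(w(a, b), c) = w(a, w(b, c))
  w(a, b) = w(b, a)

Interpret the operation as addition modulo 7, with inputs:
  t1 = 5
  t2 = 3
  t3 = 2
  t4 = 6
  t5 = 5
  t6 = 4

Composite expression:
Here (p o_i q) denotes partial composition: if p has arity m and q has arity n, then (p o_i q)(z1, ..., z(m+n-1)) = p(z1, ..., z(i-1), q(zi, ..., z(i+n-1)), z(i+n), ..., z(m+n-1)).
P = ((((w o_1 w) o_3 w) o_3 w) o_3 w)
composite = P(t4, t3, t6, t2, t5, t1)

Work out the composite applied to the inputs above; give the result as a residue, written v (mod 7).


w(t4, t3) = 1
w(t6, t2) = 0
w(w(t6, t2), t5) = 5
w(w(w(t6, t2), t5), t1) = 3
w(w(t4, t3), w(w(w(t6, t2), t5), t1)) = 4

4 (mod 7)


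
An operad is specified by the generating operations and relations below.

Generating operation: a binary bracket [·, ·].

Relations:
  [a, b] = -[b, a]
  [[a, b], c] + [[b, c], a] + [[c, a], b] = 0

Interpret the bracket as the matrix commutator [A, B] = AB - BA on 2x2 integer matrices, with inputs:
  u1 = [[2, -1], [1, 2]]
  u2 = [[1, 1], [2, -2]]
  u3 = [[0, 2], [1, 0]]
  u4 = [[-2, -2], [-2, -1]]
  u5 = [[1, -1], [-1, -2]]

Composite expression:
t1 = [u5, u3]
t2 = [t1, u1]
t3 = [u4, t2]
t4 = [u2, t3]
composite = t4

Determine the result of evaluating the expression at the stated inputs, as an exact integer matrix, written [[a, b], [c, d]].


[u5, u3] = [[1, 6], [-3, -1]]
[[u5, u3], u1] = [[3, -2], [-2, -3]]
[u4, [[u5, u3], u1]] = [[0, 14], [-14, 0]]
[u2, [u4, [[u5, u3], u1]]] = [[-42, 42], [42, 42]]

[[-42, 42], [42, 42]]


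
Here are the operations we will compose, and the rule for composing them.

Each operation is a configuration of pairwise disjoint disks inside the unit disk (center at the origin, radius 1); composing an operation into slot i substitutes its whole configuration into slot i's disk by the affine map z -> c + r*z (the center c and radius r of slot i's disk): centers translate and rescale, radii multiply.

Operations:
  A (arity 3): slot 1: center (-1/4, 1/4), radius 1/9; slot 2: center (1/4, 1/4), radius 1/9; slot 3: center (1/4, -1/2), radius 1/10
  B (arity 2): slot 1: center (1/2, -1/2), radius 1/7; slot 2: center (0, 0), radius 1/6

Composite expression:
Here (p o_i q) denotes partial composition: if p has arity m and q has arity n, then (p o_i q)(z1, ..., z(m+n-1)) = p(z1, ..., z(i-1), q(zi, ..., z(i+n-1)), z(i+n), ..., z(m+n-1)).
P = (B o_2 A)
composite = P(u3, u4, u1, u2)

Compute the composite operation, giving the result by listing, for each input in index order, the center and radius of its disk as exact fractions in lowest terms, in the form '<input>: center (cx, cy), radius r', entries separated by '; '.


u1: center (1/24, 1/24), radius 1/54; u2: center (1/24, -1/12), radius 1/60; u3: center (1/2, -1/2), radius 1/7; u4: center (-1/24, 1/24), radius 1/54


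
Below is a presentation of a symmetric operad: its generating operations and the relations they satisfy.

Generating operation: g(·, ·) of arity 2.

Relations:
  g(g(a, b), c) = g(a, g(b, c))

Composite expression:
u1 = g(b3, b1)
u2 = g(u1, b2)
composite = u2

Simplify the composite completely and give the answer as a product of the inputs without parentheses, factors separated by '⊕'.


b3 ⊕ b1 ⊕ b2

Under associativity of g, the answer is the b's in reading order.
g(b3, b1) flattens to b3 ⊕ b1
g(g(b3, b1), b2) flattens to b3 ⊕ b1 ⊕ b2


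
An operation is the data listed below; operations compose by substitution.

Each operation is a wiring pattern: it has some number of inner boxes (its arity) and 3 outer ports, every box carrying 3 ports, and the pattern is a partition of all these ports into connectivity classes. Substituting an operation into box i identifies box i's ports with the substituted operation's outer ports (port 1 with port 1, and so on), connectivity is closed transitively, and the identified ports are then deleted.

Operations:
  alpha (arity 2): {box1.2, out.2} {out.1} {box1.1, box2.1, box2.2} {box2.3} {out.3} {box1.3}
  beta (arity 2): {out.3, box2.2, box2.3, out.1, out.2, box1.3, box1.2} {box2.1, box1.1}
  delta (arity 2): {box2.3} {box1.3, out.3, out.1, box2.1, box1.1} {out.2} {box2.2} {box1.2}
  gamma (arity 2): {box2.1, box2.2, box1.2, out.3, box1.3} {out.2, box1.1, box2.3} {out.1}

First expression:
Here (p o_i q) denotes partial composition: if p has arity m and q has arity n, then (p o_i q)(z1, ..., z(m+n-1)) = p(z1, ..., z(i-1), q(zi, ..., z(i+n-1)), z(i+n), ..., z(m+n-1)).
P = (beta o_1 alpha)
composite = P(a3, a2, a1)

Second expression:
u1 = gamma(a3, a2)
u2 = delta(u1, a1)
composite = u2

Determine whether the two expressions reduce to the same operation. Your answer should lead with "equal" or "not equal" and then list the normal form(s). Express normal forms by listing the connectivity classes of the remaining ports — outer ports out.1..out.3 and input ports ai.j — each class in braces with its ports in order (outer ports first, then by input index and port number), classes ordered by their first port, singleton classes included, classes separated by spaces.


Normal form of the first expression: {out.1, out.2, out.3, a1.2, a1.3, a3.2} {a1.1} {a2.1, a2.2, a3.1} {a2.3} {a3.3}
Normal form of the second expression: {out.1, out.3, a1.1, a2.1, a2.2, a3.2, a3.3} {out.2} {a1.2} {a1.3} {a2.3, a3.1}
The normal forms differ: not equal.

not equal — first {out.1, out.2, out.3, a1.2, a1.3, a3.2} {a1.1} {a2.1, a2.2, a3.1} {a2.3} {a3.3}, second {out.1, out.3, a1.1, a2.1, a2.2, a3.2, a3.3} {out.2} {a1.2} {a1.3} {a2.3, a3.1}


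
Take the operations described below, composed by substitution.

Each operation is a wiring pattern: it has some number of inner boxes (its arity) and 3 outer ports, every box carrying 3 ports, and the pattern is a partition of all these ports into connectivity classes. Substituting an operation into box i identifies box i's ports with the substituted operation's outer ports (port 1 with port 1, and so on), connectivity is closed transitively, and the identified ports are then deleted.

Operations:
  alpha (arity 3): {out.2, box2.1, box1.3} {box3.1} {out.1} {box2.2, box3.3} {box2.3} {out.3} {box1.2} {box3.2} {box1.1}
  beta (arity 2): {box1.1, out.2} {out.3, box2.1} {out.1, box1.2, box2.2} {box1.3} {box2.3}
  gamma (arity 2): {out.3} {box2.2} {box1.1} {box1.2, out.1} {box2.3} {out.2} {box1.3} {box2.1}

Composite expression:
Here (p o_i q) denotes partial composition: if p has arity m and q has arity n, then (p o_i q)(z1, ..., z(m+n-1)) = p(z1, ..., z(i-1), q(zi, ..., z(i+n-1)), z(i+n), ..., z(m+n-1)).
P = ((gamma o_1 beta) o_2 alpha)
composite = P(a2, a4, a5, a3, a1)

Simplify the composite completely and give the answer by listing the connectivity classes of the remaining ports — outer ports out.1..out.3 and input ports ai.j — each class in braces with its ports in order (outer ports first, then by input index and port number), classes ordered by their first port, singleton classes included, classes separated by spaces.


{out.1, a2.1} {out.2} {out.3} {a1.1} {a1.2} {a1.3} {a2.2, a4.3, a5.1} {a2.3} {a3.1} {a3.2} {a3.3, a5.2} {a4.1} {a4.2} {a5.3}

After gluing at gamma, chains via deleted ports link the a-ports.
after alpha, the pattern on (a4, a5, a3) reads {out.1} {out.2, a4.3, a5.1} {out.3} {a3.1} {a3.2} {a3.3, a5.2} {a4.1} {a4.2} {a5.3} (out.j = its outer ports)
after beta, the pattern on (a2, a4, a5, a3) reads {out.1, a2.2, a4.3, a5.1} {out.2, a2.1} {out.3} {a2.3} {a3.1} {a3.2} {a3.3, a5.2} {a4.1} {a4.2} {a5.3} (out.j = its outer ports)
after gamma, the pattern on (a2, a4, a5, a3, a1) reads {out.1, a2.1} {out.2} {out.3} {a1.1} {a1.2} {a1.3} {a2.2, a4.3, a5.1} {a2.3} {a3.1} {a3.2} {a3.3, a5.2} {a4.1} {a4.2} {a5.3} (out.j = its outer ports)


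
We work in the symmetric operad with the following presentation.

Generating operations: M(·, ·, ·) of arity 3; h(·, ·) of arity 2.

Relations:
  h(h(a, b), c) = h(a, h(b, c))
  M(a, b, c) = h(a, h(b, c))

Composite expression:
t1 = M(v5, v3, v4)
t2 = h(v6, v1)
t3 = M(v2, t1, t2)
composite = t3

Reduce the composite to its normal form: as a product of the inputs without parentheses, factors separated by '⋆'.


v2 ⋆ v5 ⋆ v3 ⋆ v4 ⋆ v6 ⋆ v1

All parenthesizations of M agree; list the v-inputs left to right.
M(v5, v3, v4) collapses to v5 ⋆ v3 ⋆ v4
h(v6, v1) collapses to v6 ⋆ v1
M(v2, M(v5, v3, v4), h(v6, v1)) collapses to v2 ⋆ v5 ⋆ v3 ⋆ v4 ⋆ v6 ⋆ v1


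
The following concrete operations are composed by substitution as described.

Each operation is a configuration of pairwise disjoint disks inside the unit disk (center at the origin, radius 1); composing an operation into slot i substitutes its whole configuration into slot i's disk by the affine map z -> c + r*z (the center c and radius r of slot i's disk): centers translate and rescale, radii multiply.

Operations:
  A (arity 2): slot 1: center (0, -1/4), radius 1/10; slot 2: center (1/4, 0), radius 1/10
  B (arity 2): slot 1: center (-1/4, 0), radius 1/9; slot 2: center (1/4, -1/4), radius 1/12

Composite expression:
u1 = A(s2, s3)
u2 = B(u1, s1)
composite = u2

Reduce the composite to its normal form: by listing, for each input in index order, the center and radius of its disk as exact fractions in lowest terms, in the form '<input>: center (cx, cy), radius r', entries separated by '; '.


s1: center (1/4, -1/4), radius 1/12; s2: center (-1/4, -1/36), radius 1/90; s3: center (-2/9, 0), radius 1/90

Follow each s-input down from B: c' goes to c + r*c', radius to r*r'.
input s2: applying the 2 nested substitutions gives center (-1/4, -1/36), radius 1/90
input s3: applying the 2 nested substitutions gives center (-2/9, 0), radius 1/90
input s1: applying the 1 nested substitution gives center (1/4, -1/4), radius 1/12


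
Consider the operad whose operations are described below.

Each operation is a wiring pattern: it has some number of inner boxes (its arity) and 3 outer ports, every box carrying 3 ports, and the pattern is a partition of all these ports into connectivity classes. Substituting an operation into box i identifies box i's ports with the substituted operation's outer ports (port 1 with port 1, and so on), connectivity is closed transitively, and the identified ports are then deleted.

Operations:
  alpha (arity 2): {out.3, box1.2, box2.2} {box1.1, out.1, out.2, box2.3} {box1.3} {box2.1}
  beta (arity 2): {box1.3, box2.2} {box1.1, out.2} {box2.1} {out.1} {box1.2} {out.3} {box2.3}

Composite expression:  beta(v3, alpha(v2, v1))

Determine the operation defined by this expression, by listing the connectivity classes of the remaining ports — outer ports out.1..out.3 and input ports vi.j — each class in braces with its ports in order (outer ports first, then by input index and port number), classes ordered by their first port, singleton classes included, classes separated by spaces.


{out.1} {out.2, v3.1} {out.3} {v1.1} {v1.2, v2.2} {v1.3, v2.1, v3.3} {v2.3} {v3.2}


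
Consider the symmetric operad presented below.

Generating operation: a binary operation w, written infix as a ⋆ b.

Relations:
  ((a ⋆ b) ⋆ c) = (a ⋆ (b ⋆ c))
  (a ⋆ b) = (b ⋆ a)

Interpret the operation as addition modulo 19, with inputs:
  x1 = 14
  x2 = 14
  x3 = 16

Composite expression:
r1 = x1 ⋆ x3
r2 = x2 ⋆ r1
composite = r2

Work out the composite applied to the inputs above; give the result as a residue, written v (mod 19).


6 (mod 19)

(x1 ⋆ x3) = 11
(x2 ⋆ (x1 ⋆ x3)) = 6


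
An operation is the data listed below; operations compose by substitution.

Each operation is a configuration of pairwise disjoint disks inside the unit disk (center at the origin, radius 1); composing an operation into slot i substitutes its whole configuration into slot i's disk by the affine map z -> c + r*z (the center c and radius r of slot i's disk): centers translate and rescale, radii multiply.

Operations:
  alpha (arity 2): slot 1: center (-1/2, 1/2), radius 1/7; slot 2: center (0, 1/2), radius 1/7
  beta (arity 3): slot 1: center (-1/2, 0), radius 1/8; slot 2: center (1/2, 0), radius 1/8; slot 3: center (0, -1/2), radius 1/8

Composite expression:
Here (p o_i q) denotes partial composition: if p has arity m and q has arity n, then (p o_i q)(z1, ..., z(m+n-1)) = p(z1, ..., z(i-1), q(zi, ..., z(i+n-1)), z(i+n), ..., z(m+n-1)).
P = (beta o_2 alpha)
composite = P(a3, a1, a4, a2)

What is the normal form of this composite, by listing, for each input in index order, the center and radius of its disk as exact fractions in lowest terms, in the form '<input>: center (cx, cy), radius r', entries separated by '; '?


a1: center (7/16, 1/16), radius 1/56; a2: center (0, -1/2), radius 1/8; a3: center (-1/2, 0), radius 1/8; a4: center (1/2, 1/16), radius 1/56

Follow each a-input down from beta: c' goes to c + r*c', radius to r*r'.
for a3, the 1-step affine chain lands on center (-1/2, 0), radius 1/8
for a1, the 2-step affine chain lands on center (7/16, 1/16), radius 1/56
for a4, the 2-step affine chain lands on center (1/2, 1/16), radius 1/56
for a2, the 1-step affine chain lands on center (0, -1/2), radius 1/8


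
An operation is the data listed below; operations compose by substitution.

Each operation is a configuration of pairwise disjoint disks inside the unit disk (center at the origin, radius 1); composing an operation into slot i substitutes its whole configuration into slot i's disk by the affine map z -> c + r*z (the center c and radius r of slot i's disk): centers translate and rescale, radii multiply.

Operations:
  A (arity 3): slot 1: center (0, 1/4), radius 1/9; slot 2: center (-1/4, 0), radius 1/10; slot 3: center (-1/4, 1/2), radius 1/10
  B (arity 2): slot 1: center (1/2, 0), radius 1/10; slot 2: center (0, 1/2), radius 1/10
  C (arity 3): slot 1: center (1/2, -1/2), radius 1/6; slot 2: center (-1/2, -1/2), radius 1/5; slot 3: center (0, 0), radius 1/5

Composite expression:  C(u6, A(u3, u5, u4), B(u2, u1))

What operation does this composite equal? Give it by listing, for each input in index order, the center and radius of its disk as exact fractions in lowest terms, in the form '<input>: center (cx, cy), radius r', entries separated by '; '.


u1: center (0, 1/10), radius 1/50; u2: center (1/10, 0), radius 1/50; u3: center (-1/2, -9/20), radius 1/45; u4: center (-11/20, -2/5), radius 1/50; u5: center (-11/20, -1/2), radius 1/50; u6: center (1/2, -1/2), radius 1/6

Below C, radii multiply path by path; the u-disk centers shift.
input u6: applying the 1 nested substitution gives center (1/2, -1/2), radius 1/6
input u3: applying the 2 nested substitutions gives center (-1/2, -9/20), radius 1/45
input u5: applying the 2 nested substitutions gives center (-11/20, -1/2), radius 1/50
input u4: applying the 2 nested substitutions gives center (-11/20, -2/5), radius 1/50
input u2: applying the 2 nested substitutions gives center (1/10, 0), radius 1/50
input u1: applying the 2 nested substitutions gives center (0, 1/10), radius 1/50


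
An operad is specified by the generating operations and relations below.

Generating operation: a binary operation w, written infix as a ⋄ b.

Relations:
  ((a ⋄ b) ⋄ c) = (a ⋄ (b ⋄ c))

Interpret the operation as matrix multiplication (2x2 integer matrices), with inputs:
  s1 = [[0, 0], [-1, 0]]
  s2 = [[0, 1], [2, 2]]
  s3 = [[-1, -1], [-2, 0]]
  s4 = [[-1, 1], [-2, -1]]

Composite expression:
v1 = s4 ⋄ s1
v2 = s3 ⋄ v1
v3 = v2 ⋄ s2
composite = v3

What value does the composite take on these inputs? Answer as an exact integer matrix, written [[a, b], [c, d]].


[[0, 0], [0, 2]]


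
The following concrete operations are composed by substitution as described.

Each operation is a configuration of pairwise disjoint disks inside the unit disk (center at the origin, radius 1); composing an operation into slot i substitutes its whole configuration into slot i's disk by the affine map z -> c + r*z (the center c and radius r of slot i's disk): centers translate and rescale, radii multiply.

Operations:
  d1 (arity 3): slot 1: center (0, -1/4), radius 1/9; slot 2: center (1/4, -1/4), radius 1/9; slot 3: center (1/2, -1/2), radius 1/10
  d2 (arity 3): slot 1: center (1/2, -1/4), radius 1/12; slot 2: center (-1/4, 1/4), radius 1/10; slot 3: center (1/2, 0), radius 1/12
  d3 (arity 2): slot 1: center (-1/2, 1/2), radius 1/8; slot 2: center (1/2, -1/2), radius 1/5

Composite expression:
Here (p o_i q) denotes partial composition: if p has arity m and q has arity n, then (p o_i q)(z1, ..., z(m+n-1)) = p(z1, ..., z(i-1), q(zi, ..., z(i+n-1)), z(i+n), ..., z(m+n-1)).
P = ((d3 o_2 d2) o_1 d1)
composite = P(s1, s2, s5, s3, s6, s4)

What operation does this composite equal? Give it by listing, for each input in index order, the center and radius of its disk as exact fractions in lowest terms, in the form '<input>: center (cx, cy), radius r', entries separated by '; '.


s1: center (-1/2, 15/32), radius 1/72; s2: center (-15/32, 15/32), radius 1/72; s3: center (3/5, -11/20), radius 1/60; s4: center (3/5, -1/2), radius 1/60; s5: center (-7/16, 7/16), radius 1/80; s6: center (9/20, -9/20), radius 1/50

Nesting under d3 composes maps z -> c + r*z down each s-path.
for s1, the 2-step affine chain lands on center (-1/2, 15/32), radius 1/72
for s2, the 2-step affine chain lands on center (-15/32, 15/32), radius 1/72
for s5, the 2-step affine chain lands on center (-7/16, 7/16), radius 1/80
for s3, the 2-step affine chain lands on center (3/5, -11/20), radius 1/60
for s6, the 2-step affine chain lands on center (9/20, -9/20), radius 1/50
for s4, the 2-step affine chain lands on center (3/5, -1/2), radius 1/60


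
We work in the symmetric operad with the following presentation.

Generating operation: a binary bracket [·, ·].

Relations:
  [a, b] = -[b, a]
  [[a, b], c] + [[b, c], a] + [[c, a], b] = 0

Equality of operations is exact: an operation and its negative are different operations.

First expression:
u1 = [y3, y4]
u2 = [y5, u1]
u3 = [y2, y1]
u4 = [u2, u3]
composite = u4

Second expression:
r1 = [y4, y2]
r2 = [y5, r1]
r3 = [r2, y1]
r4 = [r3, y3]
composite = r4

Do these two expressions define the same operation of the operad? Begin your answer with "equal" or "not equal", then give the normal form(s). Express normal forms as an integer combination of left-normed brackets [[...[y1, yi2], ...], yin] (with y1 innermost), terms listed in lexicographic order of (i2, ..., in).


not equal — first -[[[[y1, y2], y3], y4], y5] + [[[[y1, y2], y4], y3], y5] + [[[[y1, y2], y5], y3], y4] - [[[[y1, y2], y5], y4], y3], second -[[[[y1, y2], y4], y5], y3] + [[[[y1, y4], y2], y5], y3] + [[[[y1, y5], y2], y4], y3] - [[[[y1, y5], y4], y2], y3]

The first composite normalizes to -[[[[y1, y2], y3], y4], y5] + [[[[y1, y2], y4], y3], y5] + [[[[y1, y2], y5], y3], y4] - [[[[y1, y2], y5], y4], y3]
The second composite normalizes to -[[[[y1, y2], y4], y5], y3] + [[[[y1, y4], y2], y5], y3] + [[[[y1, y5], y2], y4], y3] - [[[[y1, y5], y4], y2], y3]
Different reductions; not equal.


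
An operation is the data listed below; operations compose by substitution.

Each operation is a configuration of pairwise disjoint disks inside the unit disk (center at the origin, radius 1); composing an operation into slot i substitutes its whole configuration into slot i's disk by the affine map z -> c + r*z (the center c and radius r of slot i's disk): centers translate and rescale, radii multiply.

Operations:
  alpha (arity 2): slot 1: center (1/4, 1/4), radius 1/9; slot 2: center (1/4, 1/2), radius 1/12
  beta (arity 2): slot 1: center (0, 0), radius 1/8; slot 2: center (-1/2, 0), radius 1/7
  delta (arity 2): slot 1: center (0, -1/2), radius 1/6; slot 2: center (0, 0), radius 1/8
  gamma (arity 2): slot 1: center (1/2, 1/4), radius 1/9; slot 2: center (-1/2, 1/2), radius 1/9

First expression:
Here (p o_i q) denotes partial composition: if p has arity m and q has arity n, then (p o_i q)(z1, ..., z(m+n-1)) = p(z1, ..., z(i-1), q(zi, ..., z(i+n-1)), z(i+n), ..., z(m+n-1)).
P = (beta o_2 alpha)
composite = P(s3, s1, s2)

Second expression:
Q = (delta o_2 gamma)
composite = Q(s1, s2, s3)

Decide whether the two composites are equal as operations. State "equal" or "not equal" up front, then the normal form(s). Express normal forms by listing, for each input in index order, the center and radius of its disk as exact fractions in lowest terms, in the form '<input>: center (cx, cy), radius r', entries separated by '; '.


not equal; the first gives s1: center (-13/28, 1/28), radius 1/63; s2: center (-13/28, 1/14), radius 1/84; s3: center (0, 0), radius 1/8 and the second s1: center (0, -1/2), radius 1/6; s2: center (1/16, 1/32), radius 1/72; s3: center (-1/16, 1/16), radius 1/72

Normal form of the first expression: s1: center (-13/28, 1/28), radius 1/63; s2: center (-13/28, 1/14), radius 1/84; s3: center (0, 0), radius 1/8
Normal form of the second expression: s1: center (0, -1/2), radius 1/6; s2: center (1/16, 1/32), radius 1/72; s3: center (-1/16, 1/16), radius 1/72
The normal forms differ: not equal.


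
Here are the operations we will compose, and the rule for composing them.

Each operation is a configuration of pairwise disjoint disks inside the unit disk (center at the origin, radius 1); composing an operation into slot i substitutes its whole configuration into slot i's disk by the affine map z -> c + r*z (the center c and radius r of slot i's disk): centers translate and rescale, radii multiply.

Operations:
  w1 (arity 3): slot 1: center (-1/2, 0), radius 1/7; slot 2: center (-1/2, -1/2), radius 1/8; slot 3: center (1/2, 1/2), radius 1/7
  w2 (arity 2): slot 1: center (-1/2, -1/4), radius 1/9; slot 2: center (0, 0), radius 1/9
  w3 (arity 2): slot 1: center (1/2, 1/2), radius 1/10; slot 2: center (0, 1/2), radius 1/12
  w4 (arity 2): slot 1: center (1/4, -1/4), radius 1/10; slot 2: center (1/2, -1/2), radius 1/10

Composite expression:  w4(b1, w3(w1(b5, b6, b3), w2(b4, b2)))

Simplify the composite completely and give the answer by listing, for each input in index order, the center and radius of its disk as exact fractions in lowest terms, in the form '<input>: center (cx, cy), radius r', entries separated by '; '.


b1: center (1/4, -1/4), radius 1/10; b2: center (1/2, -9/20), radius 1/1080; b3: center (111/200, -89/200), radius 1/700; b4: center (119/240, -217/480), radius 1/1080; b5: center (109/200, -9/20), radius 1/700; b6: center (109/200, -91/200), radius 1/800


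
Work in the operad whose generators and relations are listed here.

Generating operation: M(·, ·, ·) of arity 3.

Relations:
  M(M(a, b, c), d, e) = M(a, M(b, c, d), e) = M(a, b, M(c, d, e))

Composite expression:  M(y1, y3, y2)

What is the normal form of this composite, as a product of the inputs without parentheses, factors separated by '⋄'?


y1 ⋄ y3 ⋄ y2

Under associativity of M, the answer is the y's in reading order.
M(y1, y3, y2) linearizes to y1 ⋄ y3 ⋄ y2


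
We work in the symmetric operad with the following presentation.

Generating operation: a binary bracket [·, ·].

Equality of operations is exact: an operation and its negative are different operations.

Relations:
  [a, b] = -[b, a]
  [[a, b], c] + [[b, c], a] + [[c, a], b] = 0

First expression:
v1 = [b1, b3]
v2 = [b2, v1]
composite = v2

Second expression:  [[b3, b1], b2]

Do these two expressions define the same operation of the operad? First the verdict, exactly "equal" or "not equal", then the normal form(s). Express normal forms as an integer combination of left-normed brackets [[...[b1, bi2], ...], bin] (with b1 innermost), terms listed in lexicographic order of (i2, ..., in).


The first expression reduces to -[[b1, b3], b2]
The second expression reduces to -[[b1, b3], b2]
The normal forms match — equal.

equal; both compose to -[[b1, b3], b2]


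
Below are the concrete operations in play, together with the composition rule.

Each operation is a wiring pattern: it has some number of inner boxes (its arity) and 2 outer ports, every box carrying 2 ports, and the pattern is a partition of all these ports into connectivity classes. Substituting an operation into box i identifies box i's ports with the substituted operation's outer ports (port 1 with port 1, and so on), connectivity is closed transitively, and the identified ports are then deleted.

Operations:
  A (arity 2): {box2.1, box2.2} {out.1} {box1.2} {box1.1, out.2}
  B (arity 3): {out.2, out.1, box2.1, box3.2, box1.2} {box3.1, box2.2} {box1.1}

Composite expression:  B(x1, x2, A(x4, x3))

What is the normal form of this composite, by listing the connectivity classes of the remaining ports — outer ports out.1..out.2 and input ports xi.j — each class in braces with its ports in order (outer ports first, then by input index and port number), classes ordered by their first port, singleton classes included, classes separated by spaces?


{out.1, out.2, x1.2, x2.1, x4.1} {x1.1} {x2.2} {x3.1, x3.2} {x4.2}

Two ports join when wires chain via B-identified ports.
the subtree at A composes to {out.1} {out.2, x4.1} {x3.1, x3.2} {x4.2} on (x4, x3); out.j = own outer ports
the subtree at B composes to {out.1, out.2, x1.2, x2.1, x4.1} {x1.1} {x2.2} {x3.1, x3.2} {x4.2} on (x1, x2, x4, x3); out.j = own outer ports


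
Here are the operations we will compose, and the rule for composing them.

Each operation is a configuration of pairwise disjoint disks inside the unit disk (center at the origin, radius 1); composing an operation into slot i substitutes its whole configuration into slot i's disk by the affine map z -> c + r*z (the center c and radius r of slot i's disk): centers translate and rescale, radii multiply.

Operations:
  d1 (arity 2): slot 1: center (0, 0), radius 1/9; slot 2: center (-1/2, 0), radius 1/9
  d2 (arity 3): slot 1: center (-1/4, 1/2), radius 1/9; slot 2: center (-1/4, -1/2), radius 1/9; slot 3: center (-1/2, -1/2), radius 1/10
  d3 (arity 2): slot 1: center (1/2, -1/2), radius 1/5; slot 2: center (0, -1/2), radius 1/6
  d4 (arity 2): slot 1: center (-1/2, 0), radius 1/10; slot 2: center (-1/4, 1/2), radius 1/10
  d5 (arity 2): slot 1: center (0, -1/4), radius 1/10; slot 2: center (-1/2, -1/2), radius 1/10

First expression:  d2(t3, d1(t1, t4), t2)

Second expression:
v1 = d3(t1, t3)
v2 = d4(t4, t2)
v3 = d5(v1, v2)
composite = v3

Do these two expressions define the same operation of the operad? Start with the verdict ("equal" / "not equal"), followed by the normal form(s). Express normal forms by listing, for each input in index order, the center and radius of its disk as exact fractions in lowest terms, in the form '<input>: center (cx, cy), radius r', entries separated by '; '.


not equal; first: t1: center (-1/4, -1/2), radius 1/81; t2: center (-1/2, -1/2), radius 1/10; t3: center (-1/4, 1/2), radius 1/9; t4: center (-11/36, -1/2), radius 1/81; second: t1: center (1/20, -3/10), radius 1/50; t2: center (-21/40, -9/20), radius 1/100; t3: center (0, -3/10), radius 1/60; t4: center (-11/20, -1/2), radius 1/100

Normal form of the first expression: t1: center (-1/4, -1/2), radius 1/81; t2: center (-1/2, -1/2), radius 1/10; t3: center (-1/4, 1/2), radius 1/9; t4: center (-11/36, -1/2), radius 1/81
Normal form of the second expression: t1: center (1/20, -3/10), radius 1/50; t2: center (-21/40, -9/20), radius 1/100; t3: center (0, -3/10), radius 1/60; t4: center (-11/20, -1/2), radius 1/100
They disagree, so not equal.


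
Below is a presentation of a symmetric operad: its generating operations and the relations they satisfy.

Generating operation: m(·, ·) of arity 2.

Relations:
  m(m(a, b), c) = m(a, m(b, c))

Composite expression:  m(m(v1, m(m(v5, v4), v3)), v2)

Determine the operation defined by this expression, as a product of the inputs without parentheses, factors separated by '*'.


All parenthesizations of m agree; list the v-inputs left to right.
m(v5, v4) unparenthesizes to v5 * v4
m(m(v5, v4), v3) unparenthesizes to v5 * v4 * v3
m(v1, m(m(v5, v4), v3)) unparenthesizes to v1 * v5 * v4 * v3
m(m(v1, m(m(v5, v4), v3)), v2) unparenthesizes to v1 * v5 * v4 * v3 * v2

v1 * v5 * v4 * v3 * v2


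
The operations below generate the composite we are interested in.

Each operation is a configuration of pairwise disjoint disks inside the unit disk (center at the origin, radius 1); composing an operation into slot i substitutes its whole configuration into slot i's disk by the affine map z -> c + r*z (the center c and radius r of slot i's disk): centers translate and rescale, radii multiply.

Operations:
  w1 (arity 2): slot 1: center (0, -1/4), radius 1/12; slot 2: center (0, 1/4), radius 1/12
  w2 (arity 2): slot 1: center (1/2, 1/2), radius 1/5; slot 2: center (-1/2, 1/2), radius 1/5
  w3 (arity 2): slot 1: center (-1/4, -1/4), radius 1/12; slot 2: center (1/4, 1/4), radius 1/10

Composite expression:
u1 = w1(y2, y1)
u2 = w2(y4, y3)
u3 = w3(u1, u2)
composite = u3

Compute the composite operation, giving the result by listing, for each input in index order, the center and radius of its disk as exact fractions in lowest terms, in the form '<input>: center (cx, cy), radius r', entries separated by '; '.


y1: center (-1/4, -11/48), radius 1/144; y2: center (-1/4, -13/48), radius 1/144; y3: center (1/5, 3/10), radius 1/50; y4: center (3/10, 3/10), radius 1/50

Follow each y-input down from w3: c' goes to c + r*c', radius to r*r'.
y2 passes through 2 substitutions, ending at center (-1/4, -13/48), radius 1/144
y1 passes through 2 substitutions, ending at center (-1/4, -11/48), radius 1/144
y4 passes through 2 substitutions, ending at center (3/10, 3/10), radius 1/50
y3 passes through 2 substitutions, ending at center (1/5, 3/10), radius 1/50


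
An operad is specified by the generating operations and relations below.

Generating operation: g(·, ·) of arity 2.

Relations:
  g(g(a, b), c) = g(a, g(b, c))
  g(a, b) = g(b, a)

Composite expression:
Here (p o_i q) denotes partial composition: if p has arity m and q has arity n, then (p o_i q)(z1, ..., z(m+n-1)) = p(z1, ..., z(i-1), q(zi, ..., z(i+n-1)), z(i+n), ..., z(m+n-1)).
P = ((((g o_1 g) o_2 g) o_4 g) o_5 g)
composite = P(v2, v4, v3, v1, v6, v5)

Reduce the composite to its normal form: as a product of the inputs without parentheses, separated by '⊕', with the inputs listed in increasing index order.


v1 ⊕ v2 ⊕ v3 ⊕ v4 ⊕ v5 ⊕ v6

Shape and order are irrelevant to g; the v-input set decides.
g(v4, v3) linearizes to v4 ⊕ v3
g(v2, g(v4, v3)) linearizes to v2 ⊕ v4 ⊕ v3
g(v6, v5) linearizes to v6 ⊕ v5
g(v1, g(v6, v5)) linearizes to v1 ⊕ v6 ⊕ v5
g(g(v2, g(v4, v3)), g(v1, g(v6, v5))) linearizes to v2 ⊕ v4 ⊕ v3 ⊕ v1 ⊕ v6 ⊕ v5
putting the inputs in ascending order: v1 ⊕ v2 ⊕ v3 ⊕ v4 ⊕ v5 ⊕ v6


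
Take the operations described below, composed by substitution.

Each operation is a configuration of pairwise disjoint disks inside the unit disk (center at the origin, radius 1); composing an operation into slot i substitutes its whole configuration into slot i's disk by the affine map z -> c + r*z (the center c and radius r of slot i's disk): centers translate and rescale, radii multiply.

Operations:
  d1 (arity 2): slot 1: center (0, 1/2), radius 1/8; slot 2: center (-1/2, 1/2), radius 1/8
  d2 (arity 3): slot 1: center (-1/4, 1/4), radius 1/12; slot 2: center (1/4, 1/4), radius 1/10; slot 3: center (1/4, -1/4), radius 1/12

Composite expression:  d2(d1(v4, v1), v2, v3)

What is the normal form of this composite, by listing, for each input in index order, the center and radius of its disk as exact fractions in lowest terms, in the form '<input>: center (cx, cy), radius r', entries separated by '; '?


v1: center (-7/24, 7/24), radius 1/96; v2: center (1/4, 1/4), radius 1/10; v3: center (1/4, -1/4), radius 1/12; v4: center (-1/4, 7/24), radius 1/96

Follow each v-input down from d2: c' goes to c + r*c', radius to r*r'.
for v4, the 2-step affine chain lands on center (-1/4, 7/24), radius 1/96
for v1, the 2-step affine chain lands on center (-7/24, 7/24), radius 1/96
for v2, the 1-step affine chain lands on center (1/4, 1/4), radius 1/10
for v3, the 1-step affine chain lands on center (1/4, -1/4), radius 1/12
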